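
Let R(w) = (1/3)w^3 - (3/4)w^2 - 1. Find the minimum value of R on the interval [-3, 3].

Differentiating, R'(w) = w^2 - (3/2)w; which vanishes at w = 0 and w = 3/2.
Candidates: R(-3) = -67/4, R(0) = -1, R(3/2) = -25/16, R(3) = 5/4.
So the minimum is R(-3) = -67/4.

-67/4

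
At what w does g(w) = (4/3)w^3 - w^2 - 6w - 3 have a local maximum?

Critical points: g'(w) = 4w^2 - 2w - 6 vanishes at w = -1, 3/2.
Second-derivative test with g''(w) = 8w - 2: g''(-1) = -10 < 0 ⇒ local maximum; g''(3/2) = 10 > 0 ⇒ local minimum.
Thus g has its local maximum at w = -1, with value 2/3.

-1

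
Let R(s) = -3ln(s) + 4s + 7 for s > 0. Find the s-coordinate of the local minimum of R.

3/4

R'(s) = -3/s + 4 = 0 gives s = 3/4.
R''(s) = 3/s², which is positive for s > 0, so this is a local minimum.
R(3/4) = -3·ln(3/4) + 3 + 7 ≈ 10.8630.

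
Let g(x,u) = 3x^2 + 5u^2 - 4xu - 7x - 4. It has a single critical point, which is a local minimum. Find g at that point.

-421/44

∂g/∂x = 6x - 4u - 7 = 0 and ∂g/∂u = -4x + 10u = 0, so (x, u) = (35/22, 7/11).
The Hessian has g_{xx} = 6, g_{uu} = 10, g_{xu} = -4, giving D = 44 > 0 with g_{xx} > 0, so the point is a local minimum.
g(35/22, 7/11) = -421/44.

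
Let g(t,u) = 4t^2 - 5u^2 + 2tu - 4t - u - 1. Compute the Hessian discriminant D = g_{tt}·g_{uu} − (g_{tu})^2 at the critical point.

-84

∂g/∂t = 8t + 2u - 4 = 0 and ∂g/∂u = 2t - 10u - 1 = 0, so (t, u) = (1/2, 0).
The Hessian has g_{tt} = 8, g_{uu} = -10, g_{tu} = 2, giving D = -84 < 0, so the point is a saddle point.
D = (8)·(-10) − (2)^2 = -84.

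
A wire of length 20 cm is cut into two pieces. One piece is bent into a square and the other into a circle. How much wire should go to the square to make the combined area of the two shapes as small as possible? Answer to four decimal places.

Let x be the length used for the square. Square side x/4; circle radius (20−x)/(2π).
A(x) = (x/4)² + π·((20−x)/(2π))² = x²/16 + (20−x)²/(4π) for 0 ≤ x ≤ 20. A'(x) = x/8 − (20−x)/(2π) = 0 gives x = 4·20/(π+4) ≈ 11.2020.
A'' = 1/8 + 1/(2π) > 0, so this gives the minimum combined area; x ≈ 11.2020 cm to the square.

11.2020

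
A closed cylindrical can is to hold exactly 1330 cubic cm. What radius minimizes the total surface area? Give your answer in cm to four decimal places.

5.9597

With radius r and height h, πr²h = 1330 so h = 1330/(πr²), and S(r) = 2πr² + 2πrh = 2πr² + 2·1330/r.
S'(r) = 4πr − 2·1330/r² = 0 ⇒ r³ = 1330/(2π), so r ≈ 5.9597 and h = 2r ≈ 11.9194.
S''(r) = 4π + 4·1330/r³ > 0, so this is the minimum; S ≈ 669.4975.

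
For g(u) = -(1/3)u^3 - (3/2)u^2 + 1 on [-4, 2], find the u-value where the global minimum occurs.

g'(u) = -u^2 - 3u, which vanishes at u = -3 and u = 0.
Evaluating at the critical points and endpoints: g(-4) = -5/3; g(-3) = -7/2; g(0) = 1; g(2) = -23/3.
Hence the absolute minimum is -23/3 at u = 2.

2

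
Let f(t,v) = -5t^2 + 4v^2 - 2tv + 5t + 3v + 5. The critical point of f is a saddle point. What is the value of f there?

∂f/∂t = -10t - 2v + 5 = 0 and ∂f/∂v = -2t + 8v + 3 = 0, so (t, v) = (23/42, -5/21).
The Hessian has f_{tt} = -10, f_{vv} = 8, f_{tv} = -2, giving D = -84 < 0, so the point is a saddle point.
f(23/42, -5/21) = 505/84.

505/84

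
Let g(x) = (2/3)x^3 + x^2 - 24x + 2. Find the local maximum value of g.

214/3

Critical points: g'(x) = 2x^2 + 2x - 24 vanishes at x = -4, 3.
Since g''(x) = 4x + 2, we get g''(-4) = -14 < 0 ⇒ local maximum; g''(3) = 14 > 0 ⇒ local minimum.
Thus g has its local maximum at x = -4, with value 214/3.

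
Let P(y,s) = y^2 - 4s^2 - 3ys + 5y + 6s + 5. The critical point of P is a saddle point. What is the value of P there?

∂P/∂y = 2y - 3s + 5 = 0 and ∂P/∂s = -3y - 8s + 6 = 0, so (y, s) = (-22/25, 27/25).
The Hessian has P_{yy} = 2, P_{ss} = -8, P_{ys} = -3, giving D = -25 < 0, so the point is a saddle point.
P(-22/25, 27/25) = 151/25.

151/25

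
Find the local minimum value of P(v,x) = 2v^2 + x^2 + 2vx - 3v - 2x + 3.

∂P/∂v = 4v + 2x - 3 = 0 and ∂P/∂x = 2v + 2x - 2 = 0, so (v, x) = (1/2, 1/2).
The Hessian has P_{vv} = 4, P_{xx} = 2, P_{vx} = 2, giving D = 4 > 0 with P_{vv} > 0, so the point is a local minimum.
P(1/2, 1/2) = 7/4.

7/4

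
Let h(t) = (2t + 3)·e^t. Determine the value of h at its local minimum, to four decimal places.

Differentiating with the product rule gives h'(t) = (2t + 5)·e^t. Since e^t > 0, the only critical point is t = -5/2.
h''(-5/2) has the same sign as 2 > 0, so this is a local minimum.
h(-5/2) = (-2)·e^(-5/2) ≈ -0.1642.

-0.1642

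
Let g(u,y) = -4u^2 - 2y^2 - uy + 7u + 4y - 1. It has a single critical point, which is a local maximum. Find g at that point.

∂g/∂u = -8u - y + 7 = 0 and ∂g/∂y = -u - 4y + 4 = 0, so (u, y) = (24/31, 25/31).
The Hessian has g_{uu} = -8, g_{yy} = -4, g_{uy} = -1, giving D = 31 > 0 with g_{uu} < 0, so the point is a local maximum.
g(24/31, 25/31) = 103/31.

103/31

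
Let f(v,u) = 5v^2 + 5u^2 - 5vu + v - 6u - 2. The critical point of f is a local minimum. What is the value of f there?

-61/15

∂f/∂v = 10v - 5u + 1 = 0 and ∂f/∂u = -5v + 10u - 6 = 0, so (v, u) = (4/15, 11/15).
The Hessian has f_{vv} = 10, f_{uu} = 10, f_{vu} = -5, giving D = 75 > 0 with f_{vv} > 0, so the point is a local minimum.
f(4/15, 11/15) = -61/15.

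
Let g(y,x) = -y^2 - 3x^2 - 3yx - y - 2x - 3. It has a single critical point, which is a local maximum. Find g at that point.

∂g/∂y = -2y - 3x - 1 = 0 and ∂g/∂x = -3y - 6x - 2 = 0, so (y, x) = (0, -1/3).
The Hessian has g_{yy} = -2, g_{xx} = -6, g_{yx} = -3, giving D = 3 > 0 with g_{yy} < 0, so the point is a local maximum.
g(0, -1/3) = -8/3.

-8/3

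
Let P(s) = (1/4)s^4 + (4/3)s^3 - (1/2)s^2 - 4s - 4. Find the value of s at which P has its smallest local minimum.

-4

Critical points: P'(s) = s^3 + 4s^2 - s - 4 vanishes at s = -4, -1, 1.
Second-derivative test with P''(s) = 3s^2 + 8s - 1: P''(-4) = 15 > 0 ⇒ local minimum; P''(-1) = -6 < 0 ⇒ local maximum; P''(1) = 10 > 0 ⇒ local minimum.
So the smallest local minimum value is P(-4) = -52/3.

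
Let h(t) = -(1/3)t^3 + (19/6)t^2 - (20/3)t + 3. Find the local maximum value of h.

h'(t) = -t^2 + (19/3)t - 20/3. Setting h'(t) = 0 gives t ∈ {4/3, 5}.
Since h''(t) = -2t + 19/3, we get h''(4/3) = 11/3 > 0 ⇒ local minimum; h''(5) = -11/3 < 0 ⇒ local maximum.
The local maximum is h(5) = 43/6.

43/6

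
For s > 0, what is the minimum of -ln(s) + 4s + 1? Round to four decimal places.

h'(s) = -1/s + 4 = 0 gives s = 1/4.
h''(s) = 1/s², which is positive for s > 0, so this is a local minimum.
h(1/4) = -1·ln(1/4) + 1 + 1 ≈ 3.3863.

3.3863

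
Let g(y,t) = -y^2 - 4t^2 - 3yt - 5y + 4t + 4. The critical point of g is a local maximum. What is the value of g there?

∂g/∂y = -2y - 3t - 5 = 0 and ∂g/∂t = -3y - 8t + 4 = 0, so (y, t) = (-52/7, 23/7).
The Hessian has g_{yy} = -2, g_{tt} = -8, g_{yt} = -3, giving D = 7 > 0 with g_{yy} < 0, so the point is a local maximum.
g(-52/7, 23/7) = 204/7.

204/7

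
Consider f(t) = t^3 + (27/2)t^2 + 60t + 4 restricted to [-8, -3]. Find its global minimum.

-124

f'(t) = 3t^2 + 27t + 60, which vanishes at t = -5 and t = -4.
Compare values at every candidate in [-8, -3]: f(-8) = -124; f(-5) = -167/2; f(-4) = -84; f(-3) = -163/2.
The minimum over the interval is -124, attained at t = -8.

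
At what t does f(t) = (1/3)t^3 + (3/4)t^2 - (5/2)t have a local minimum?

f'(t) = t^2 + (3/2)t - 5/2 = 0 at t = -5/2, 1.
f''(t) = 2t + 3/2. f''(-5/2) = -7/2 < 0 ⇒ local maximum; f''(1) = 7/2 > 0 ⇒ local minimum.
So the local minimum value is f(1) = -17/12.

1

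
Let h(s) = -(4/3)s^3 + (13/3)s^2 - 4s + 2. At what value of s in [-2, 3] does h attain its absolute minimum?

h'(s) = -4s^2 + (26/3)s - 4, which vanishes at s = 2/3 and s = 3/2.
Candidates: h(-2) = 38; h(2/3) = 70/81; h(3/2) = 5/4; h(3) = -7.
So the minimum is h(3) = -7.

3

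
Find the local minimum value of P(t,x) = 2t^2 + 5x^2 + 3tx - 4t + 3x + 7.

∂P/∂t = 4t + 3x - 4 = 0 and ∂P/∂x = 3t + 10x + 3 = 0, so (t, x) = (49/31, -24/31).
The Hessian has P_{tt} = 4, P_{xx} = 10, P_{tx} = 3, giving D = 31 > 0 with P_{tt} > 0, so the point is a local minimum.
P(49/31, -24/31) = 83/31.

83/31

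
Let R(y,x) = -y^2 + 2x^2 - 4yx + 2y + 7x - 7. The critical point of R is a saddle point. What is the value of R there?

-51/8

∂R/∂y = -2y - 4x + 2 = 0 and ∂R/∂x = -4y + 4x + 7 = 0, so (y, x) = (3/2, -1/4).
The Hessian has R_{yy} = -2, R_{xx} = 4, R_{yx} = -4, giving D = -24 < 0, so the point is a saddle point.
R(3/2, -1/4) = -51/8.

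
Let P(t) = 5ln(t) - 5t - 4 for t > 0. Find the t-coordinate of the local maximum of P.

1

P'(t) = 5/t − 5 = 0 gives t = 1.
P''(t) = -5/t², which is negative for t > 0, so this is a local maximum.
P(1) = 5·ln(1) - 5 - 4 ≈ -9.0000.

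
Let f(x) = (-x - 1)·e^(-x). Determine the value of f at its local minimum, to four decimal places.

-1.0000

f'(x) = (-1)·e^(-x) + (-x - 1)·(-1)·e^(-x) = (x)·e^(-x). Since e^(-x) > 0, the only critical point is x = 0.
f''(0) has the same sign as 1 > 0, so this is a local minimum.
f(0) = (-1)·e^(0) ≈ -1.0000.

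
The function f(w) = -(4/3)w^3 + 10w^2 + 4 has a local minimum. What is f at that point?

4

f'(w) = -4w^2 + 20w = 0 at w = 0, 5.
Since f''(w) = -8w + 20, we get f''(0) = 20 > 0 ⇒ local minimum; f''(5) = -20 < 0 ⇒ local maximum.
The local minimum is f(0) = 4.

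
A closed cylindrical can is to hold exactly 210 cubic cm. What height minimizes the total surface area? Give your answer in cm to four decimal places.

6.4423

With radius r and height h, πr²h = 210 so h = 210/(πr²), and S(r) = 2πr² + 2πrh = 2πr² + 2·210/r.
S'(r) = 4πr − 2·210/r² = 0 ⇒ r³ = 210/(2π), so r ≈ 3.2212 and h = 2r ≈ 6.4423.
S''(r) = 4π + 4·210/r³ > 0, so this is the minimum; S ≈ 195.5813.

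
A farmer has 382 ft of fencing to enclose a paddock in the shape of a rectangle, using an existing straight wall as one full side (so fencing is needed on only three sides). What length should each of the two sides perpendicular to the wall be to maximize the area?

191/2

Let the sides perpendicular to the wall have length x and the parallel side y, so 2x + y = 382 and the area is A = xy = x(382 − 2x).
A'(x) = 382 − 4x = 0 gives x = 191/2, and A''(x) = −4 < 0 confirms a maximum.
Then y = 382 − 2·191/2 = 191 and A = 36481/2.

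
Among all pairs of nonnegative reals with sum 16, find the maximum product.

64

With x + y = 16, the product is P(x) = x(16 − x).
P'(x) = 16 − 2x = 0 gives x = 8; P'' = −2 < 0, so this is the maximum.
P = 8·8 = 64.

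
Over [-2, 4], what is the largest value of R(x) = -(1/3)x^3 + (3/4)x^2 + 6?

35/3

Differentiating, R'(x) = -x^2 + (3/2)x; which vanishes at x = 0 and x = 3/2.
Evaluating at the critical points and endpoints: R(-2) = 35/3,  R(0) = 6,  R(3/2) = 105/16,  R(4) = -10/3.
Hence the absolute maximum is 35/3 at x = -2.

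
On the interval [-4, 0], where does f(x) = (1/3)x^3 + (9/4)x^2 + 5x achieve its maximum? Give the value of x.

f'(x) = x^2 + (9/2)x + 5, which vanishes at x = -5/2 and x = -2.
Evaluating at the critical points and endpoints: f(-4) = -16/3,  f(-5/2) = -175/48,  f(-2) = -11/3,  f(0) = 0.
Hence the absolute maximum is 0 at x = 0.

0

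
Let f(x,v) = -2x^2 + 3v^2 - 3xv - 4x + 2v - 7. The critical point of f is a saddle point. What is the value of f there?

-215/33

∂f/∂x = -4x - 3v - 4 = 0 and ∂f/∂v = -3x + 6v + 2 = 0, so (x, v) = (-6/11, -20/33).
The Hessian has f_{xx} = -4, f_{vv} = 6, f_{xv} = -3, giving D = -33 < 0, so the point is a saddle point.
f(-6/11, -20/33) = -215/33.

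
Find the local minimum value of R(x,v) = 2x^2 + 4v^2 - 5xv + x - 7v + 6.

∂R/∂x = 4x - 5v + 1 = 0 and ∂R/∂v = -5x + 8v - 7 = 0, so (x, v) = (27/7, 23/7).
The Hessian has R_{xx} = 4, R_{vv} = 8, R_{xv} = -5, giving D = 7 > 0 with R_{xx} > 0, so the point is a local minimum.
R(27/7, 23/7) = -25/7.

-25/7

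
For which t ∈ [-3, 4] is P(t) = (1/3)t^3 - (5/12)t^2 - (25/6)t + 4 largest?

The derivative is t^2 - (5/6)t - 25/6, which vanishes at t = -5/3 and t = 5/2.
Compare values at every candidate in [-3, 4]: P(-3) = 15/4,  P(-5/3) = 2671/324,  P(5/2) = -61/16,  P(4) = 2.
Hence the absolute maximum is 2671/324 at t = -5/3.

-5/3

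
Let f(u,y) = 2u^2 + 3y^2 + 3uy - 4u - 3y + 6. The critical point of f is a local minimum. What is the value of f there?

∂f/∂u = 4u + 3y - 4 = 0 and ∂f/∂y = 3u + 6y - 3 = 0, so (u, y) = (1, 0).
The Hessian has f_{uu} = 4, f_{yy} = 6, f_{uy} = 3, giving D = 15 > 0 with f_{uu} > 0, so the point is a local minimum.
f(1, 0) = 4.

4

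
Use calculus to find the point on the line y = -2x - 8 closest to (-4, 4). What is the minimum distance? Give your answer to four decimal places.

Minimize D(x)^2 = (x + 4)^2 + (-2x - 12)^2.
d/dx[D^2] = 2(x + 4) + 2·(-2)·(-2x - 12) = 0 ⇒ x = -28/5.
Then y = 16/5 and the distance is √(16/5) ≈ 1.7889.

1.7889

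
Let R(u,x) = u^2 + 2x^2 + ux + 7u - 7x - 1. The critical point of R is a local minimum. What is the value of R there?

-29

∂R/∂u = 2u + x + 7 = 0 and ∂R/∂x = u + 4x - 7 = 0, so (u, x) = (-5, 3).
The Hessian has R_{uu} = 2, R_{xx} = 4, R_{ux} = 1, giving D = 7 > 0 with R_{uu} > 0, so the point is a local minimum.
R(-5, 3) = -29.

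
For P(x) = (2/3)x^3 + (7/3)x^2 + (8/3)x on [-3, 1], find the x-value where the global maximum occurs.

1

The derivative is 2x^2 + (14/3)x + 8/3, which vanishes at x = -4/3 and x = -1.
Candidates: P(-3) = -5, P(-4/3) = -80/81, P(-1) = -1, P(1) = 17/3.
Hence the absolute maximum is 17/3 at x = 1.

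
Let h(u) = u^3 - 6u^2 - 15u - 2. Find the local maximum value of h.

6

Critical points: h'(u) = 3u^2 - 12u - 15 vanishes at u = -1, 5.
Since h''(u) = 6u - 12, we get h''(-1) = -18 < 0 ⇒ local maximum; h''(5) = 18 > 0 ⇒ local minimum.
The local maximum is h(-1) = 6.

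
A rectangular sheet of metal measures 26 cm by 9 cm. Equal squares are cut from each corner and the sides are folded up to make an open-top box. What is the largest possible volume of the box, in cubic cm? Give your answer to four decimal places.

220.0218

With cut size x, the volume is V(x) = x(26 − 2x)(9 − 2x) for 0 < x < 4.5.
V'(x) = 12x^2 − 140x + 234. Setting V'(x) = 0 gives x ≈ 2.0218 (the root in (0, 4.5)).
V''(x) = 24x − 140 is negative there, so this is the maximum; V ≈ 220.0218.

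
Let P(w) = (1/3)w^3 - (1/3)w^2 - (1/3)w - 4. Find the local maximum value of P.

-319/81

P'(w) = w^2 - (2/3)w - 1/3 = 0 at w = -1/3, 1.
P''(w) = 2w - 2/3. P''(-1/3) = -4/3 < 0 ⇒ local maximum; P''(1) = 4/3 > 0 ⇒ local minimum.
So the local maximum value is P(-1/3) = -319/81.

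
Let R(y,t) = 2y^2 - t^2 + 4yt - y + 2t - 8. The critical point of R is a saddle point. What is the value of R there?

∂R/∂y = 4y + 4t - 1 = 0 and ∂R/∂t = 4y - 2t + 2 = 0, so (y, t) = (-1/4, 1/2).
The Hessian has R_{yy} = 4, R_{tt} = -2, R_{yt} = 4, giving D = -24 < 0, so the point is a saddle point.
R(-1/4, 1/2) = -59/8.

-59/8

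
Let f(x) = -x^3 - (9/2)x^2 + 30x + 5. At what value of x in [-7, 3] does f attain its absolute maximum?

The derivative is -3x^2 - 9x + 30, which vanishes at x = -5 and x = 2.
Compare values at every candidate in [-7, 3]: f(-7) = -165/2,  f(-5) = -265/2,  f(2) = 39,  f(3) = 55/2.
The maximum over the interval is 39, attained at x = 2.

2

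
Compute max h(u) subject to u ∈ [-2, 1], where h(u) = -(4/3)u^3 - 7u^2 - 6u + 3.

53/12

The derivative is -4u^2 - 14u - 6, whose only zero in [-2, 1] is u = -1/2.
Compare values at every candidate in [-2, 1]: h(-2) = -7/3, h(-1/2) = 53/12, h(1) = -34/3.
Hence the absolute maximum is 53/12 at u = -1/2.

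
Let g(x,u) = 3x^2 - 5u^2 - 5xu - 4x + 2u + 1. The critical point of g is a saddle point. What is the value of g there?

∂g/∂x = 6x - 5u - 4 = 0 and ∂g/∂u = -5x - 10u + 2 = 0, so (x, u) = (10/17, -8/85).
The Hessian has g_{xx} = 6, g_{uu} = -10, g_{xu} = -5, giving D = -85 < 0, so the point is a saddle point.
g(10/17, -8/85) = -23/85.

-23/85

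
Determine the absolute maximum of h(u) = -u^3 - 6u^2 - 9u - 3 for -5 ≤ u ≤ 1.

17

Differentiating, h'(u) = -3u^2 - 12u - 9; which vanishes at u = -3 and u = -1.
Compare values at every candidate in [-5, 1]: h(-5) = 17; h(-3) = -3; h(-1) = 1; h(1) = -19.
The maximum over the interval is 17, attained at u = -5.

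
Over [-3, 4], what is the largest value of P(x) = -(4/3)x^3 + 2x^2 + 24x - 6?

48

Differentiating, P'(x) = -4x^2 + 4x + 24; which vanishes at x = -2 and x = 3.
Candidates: P(-3) = -24, P(-2) = -106/3, P(3) = 48, P(4) = 110/3.
The maximum over the interval is 48, attained at x = 3.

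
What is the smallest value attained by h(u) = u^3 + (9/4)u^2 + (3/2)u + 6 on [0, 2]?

The derivative is 3u^2 + (9/2)u + 3/2, which has no zeros in [0, 2].
Evaluating at the critical points and endpoints: h(0) = 6; h(2) = 26.
Hence the absolute minimum is 6 at u = 0.

6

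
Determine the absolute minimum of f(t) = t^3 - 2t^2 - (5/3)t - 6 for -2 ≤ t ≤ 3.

-56/3

The derivative is 3t^2 - 4t - 5/3, which vanishes at t = -1/3 and t = 5/3.
Evaluating at the critical points and endpoints: f(-2) = -56/3, f(-1/3) = -154/27, f(5/3) = -262/27, f(3) = -2.
So the minimum is f(-2) = -56/3.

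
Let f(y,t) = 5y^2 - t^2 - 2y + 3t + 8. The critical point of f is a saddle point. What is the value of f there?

201/20

∂f/∂y = 10y - 2 = 0 and ∂f/∂t = -2t + 3 = 0, so (y, t) = (1/5, 3/2).
The Hessian has f_{yy} = 10, f_{tt} = -2, f_{yt} = 0, giving D = -20 < 0, so the point is a saddle point.
f(1/5, 3/2) = 201/20.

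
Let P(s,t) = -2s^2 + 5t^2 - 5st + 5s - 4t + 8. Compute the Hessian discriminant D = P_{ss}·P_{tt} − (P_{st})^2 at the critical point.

-65

∂P/∂s = -4s - 5t + 5 = 0 and ∂P/∂t = -5s + 10t - 4 = 0, so (s, t) = (6/13, 41/65).
The Hessian has P_{ss} = -4, P_{tt} = 10, P_{st} = -5, giving D = -65 < 0, so the point is a saddle point.
D = (-4)·(10) − (-5)^2 = -65.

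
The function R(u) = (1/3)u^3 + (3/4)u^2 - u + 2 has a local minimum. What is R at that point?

83/48

R'(u) = u^2 + (3/2)u - 1. Setting R'(u) = 0 gives u ∈ {-2, 1/2}.
Since R''(u) = 2u + 3/2, we get R''(-2) = -5/2 < 0 ⇒ local maximum; R''(1/2) = 5/2 > 0 ⇒ local minimum.
So the local minimum value is R(1/2) = 83/48.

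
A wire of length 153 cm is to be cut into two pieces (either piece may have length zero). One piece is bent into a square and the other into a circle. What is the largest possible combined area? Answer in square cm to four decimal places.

1862.8290

Let x be the length used for the square. Square side x/4; circle radius (153−x)/(2π).
A(x) = (x/4)² + π·((153−x)/(2π))² = x²/16 + (153−x)²/(4π) for 0 ≤ x ≤ 153. A'(x) = x/8 − (153−x)/(2π) = 0 gives x = 4·153/(π+4) ≈ 85.6952.
A'' > 0, so the interior critical point is a minimum; the maximum is at an endpoint. A(0) = 1862.8290 and A(153) = 1463.0625, so the largest area is 1862.8290.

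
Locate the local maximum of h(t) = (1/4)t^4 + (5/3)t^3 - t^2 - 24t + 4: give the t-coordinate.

-3

Critical points: h'(t) = t^3 + 5t^2 - 2t - 24 vanishes at t = -4, -3, 2.
Since h''(t) = 3t^2 + 10t - 2, we get h''(-4) = 6 > 0 ⇒ local minimum; h''(-3) = -5 < 0 ⇒ local maximum; h''(2) = 30 > 0 ⇒ local minimum.
The local maximum is h(-3) = 169/4.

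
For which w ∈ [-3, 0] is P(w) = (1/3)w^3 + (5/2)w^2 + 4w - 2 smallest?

Differentiating, P'(w) = w^2 + 5w + 4; whose only zero in [-3, 0] is w = -1.
Candidates: P(-3) = -1/2,  P(-1) = -23/6,  P(0) = -2.
The minimum over the interval is -23/6, attained at w = -1.

-1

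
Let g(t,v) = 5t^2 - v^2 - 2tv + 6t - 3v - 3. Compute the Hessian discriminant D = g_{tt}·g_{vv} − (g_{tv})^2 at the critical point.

-24

∂g/∂t = 10t - 2v + 6 = 0 and ∂g/∂v = -2t - 2v - 3 = 0, so (t, v) = (-3/4, -3/4).
The Hessian has g_{tt} = 10, g_{vv} = -2, g_{tv} = -2, giving D = -24 < 0, so the point is a saddle point.
D = (10)·(-2) − (-2)^2 = -24.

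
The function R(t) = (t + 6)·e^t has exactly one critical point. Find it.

R'(t) = 1·e^t + (t + 6)·1·e^t = (t + 7)·e^t. Since e^t > 0, the only critical point is t = -7.
R''(-7) has the same sign as 1 > 0, so this is a local minimum.
R(-7) = (-1)·e^(-7) ≈ -0.0009.

-7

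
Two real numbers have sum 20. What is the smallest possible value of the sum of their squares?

200

With a + b = 20, a^2 + b^2 = a^2 + (20 − a)^2.
The derivative 2a − 2(20 − a) = 4a − 40 vanishes at a = 10; second derivative 4 > 0, a minimum.
The minimum is 2·(10)^2 = 200.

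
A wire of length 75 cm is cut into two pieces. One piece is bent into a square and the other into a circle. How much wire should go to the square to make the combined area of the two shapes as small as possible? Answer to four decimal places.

Let x be the length used for the square. Square side x/4; circle radius (75−x)/(2π).
A(x) = (x/4)² + π·((75−x)/(2π))² = x²/16 + (75−x)²/(4π) for 0 ≤ x ≤ 75. A'(x) = x/8 − (75−x)/(2π) = 0 gives x = 4·75/(π+4) ≈ 42.0074.
A'' = 1/8 + 1/(2π) > 0, so this gives the minimum combined area; x ≈ 42.0074 cm to the square.

42.0074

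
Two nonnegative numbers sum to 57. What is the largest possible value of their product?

With x + y = 57, the product is P(x) = x(57 − x).
P'(x) = 57 − 2x = 0 gives x = 57/2; P'' = −2 < 0, so this is the maximum.
P = 57/2·57/2 = 3249/4.

3249/4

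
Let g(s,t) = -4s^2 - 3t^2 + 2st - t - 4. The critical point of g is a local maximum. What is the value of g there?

-43/11

∂g/∂s = -8s + 2t = 0 and ∂g/∂t = 2s - 6t - 1 = 0, so (s, t) = (-1/22, -2/11).
The Hessian has g_{ss} = -8, g_{tt} = -6, g_{st} = 2, giving D = 44 > 0 with g_{ss} < 0, so the point is a local maximum.
g(-1/22, -2/11) = -43/11.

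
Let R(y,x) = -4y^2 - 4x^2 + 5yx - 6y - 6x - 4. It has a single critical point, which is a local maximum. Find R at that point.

8

∂R/∂y = -8y + 5x - 6 = 0 and ∂R/∂x = 5y - 8x - 6 = 0, so (y, x) = (-2, -2).
The Hessian has R_{yy} = -8, R_{xx} = -8, R_{yx} = 5, giving D = 39 > 0 with R_{yy} < 0, so the point is a local maximum.
R(-2, -2) = 8.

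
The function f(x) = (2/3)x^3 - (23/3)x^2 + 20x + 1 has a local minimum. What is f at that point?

f'(x) = 2x^2 - (46/3)x + 20 = 0 at x = 5/3, 6.
Since f''(x) = 4x - 46/3, we get f''(5/3) = -26/3 < 0 ⇒ local maximum; f''(6) = 26/3 > 0 ⇒ local minimum.
The local minimum is f(6) = -11.

-11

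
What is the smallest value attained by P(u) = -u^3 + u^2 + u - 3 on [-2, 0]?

The derivative is -3u^2 + 2u + 1, whose only zero in [-2, 0] is u = -1/3.
Candidates: P(-2) = 7, P(-1/3) = -86/27, P(0) = -3.
The minimum over the interval is -86/27, attained at u = -1/3.

-86/27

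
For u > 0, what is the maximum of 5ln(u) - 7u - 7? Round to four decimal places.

-13.6824

g'(u) = 5/u − 7 = 0 gives u = 5/7.
g''(u) = -5/u², which is negative for u > 0, so this is a local maximum.
g(5/7) = 5·ln(5/7) - 5 - 7 ≈ -13.6824.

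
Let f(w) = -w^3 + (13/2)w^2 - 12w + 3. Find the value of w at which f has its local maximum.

3

f'(w) = -3w^2 + 13w - 12. Setting f'(w) = 0 gives w ∈ {4/3, 3}.
f''(w) = -6w + 13. f''(4/3) = 5 > 0 ⇒ local minimum; f''(3) = -5 < 0 ⇒ local maximum.
Thus f has its local maximum at w = 3, with value -3/2.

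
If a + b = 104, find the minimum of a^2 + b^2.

With a + b = 104, a^2 + b^2 = a^2 + (104 − a)^2.
The derivative 2a − 2(104 − a) = 4a − 208 vanishes at a = 52; second derivative 4 > 0, a minimum.
The minimum is 2·(52)^2 = 5408.

5408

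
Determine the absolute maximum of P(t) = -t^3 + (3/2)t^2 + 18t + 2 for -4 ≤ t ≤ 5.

85/2

P'(t) = -3t^2 + 3t + 18, which vanishes at t = -2 and t = 3.
Evaluating at the critical points and endpoints: P(-4) = 18,  P(-2) = -20,  P(3) = 85/2,  P(5) = 9/2.
Hence the absolute maximum is 85/2 at t = 3.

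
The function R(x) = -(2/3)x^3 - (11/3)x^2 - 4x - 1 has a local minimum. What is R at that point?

-4

R'(x) = -2x^2 - (22/3)x - 4. Setting R'(x) = 0 gives x ∈ {-3, -2/3}.
R''(x) = -4x - 22/3. R''(-3) = 14/3 > 0 ⇒ local minimum; R''(-2/3) = -14/3 < 0 ⇒ local maximum.
So the local minimum value is R(-3) = -4.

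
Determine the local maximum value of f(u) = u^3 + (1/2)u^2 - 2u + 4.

f'(u) = 3u^2 + u - 2 = 0 at u = -1, 2/3.
Second-derivative test with f''(u) = 6u + 1: f''(-1) = -5 < 0 ⇒ local maximum; f''(2/3) = 5 > 0 ⇒ local minimum.
The local maximum is f(-1) = 11/2.

11/2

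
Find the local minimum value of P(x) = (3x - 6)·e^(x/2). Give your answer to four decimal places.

-6.0000

Differentiating with the product rule gives P'(x) = ((3/2)x)·e^(x/2). Since e^(x/2) > 0, the only critical point is x = 0.
P''(0) has the same sign as 3/2 > 0, so this is a local minimum.
P(0) = (-6)·e^(0) ≈ -6.0000.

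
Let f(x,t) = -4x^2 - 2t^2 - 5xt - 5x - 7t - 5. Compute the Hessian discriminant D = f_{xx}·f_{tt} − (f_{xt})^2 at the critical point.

∂f/∂x = -8x - 5t - 5 = 0 and ∂f/∂t = -5x - 4t - 7 = 0, so (x, t) = (15/7, -31/7).
The Hessian has f_{xx} = -8, f_{tt} = -4, f_{xt} = -5, giving D = 7 > 0 with f_{xx} < 0, so the point is a local maximum.
D = (-8)·(-4) − (-5)^2 = 7.

7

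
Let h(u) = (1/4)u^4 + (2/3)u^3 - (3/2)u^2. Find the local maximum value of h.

0

h'(u) = u^3 + 2u^2 - 3u. Setting h'(u) = 0 gives u ∈ {-3, 0, 1}.
h''(u) = 3u^2 + 4u - 3. h''(-3) = 12 > 0 ⇒ local minimum; h''(0) = -3 < 0 ⇒ local maximum; h''(1) = 4 > 0 ⇒ local minimum.
Thus h has its local maximum at u = 0, with value 0.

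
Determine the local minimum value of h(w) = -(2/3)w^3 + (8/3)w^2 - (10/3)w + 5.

h'(w) = -2w^2 + (16/3)w - 10/3 = 0 at w = 1, 5/3.
Since h''(w) = -4w + 16/3, we get h''(1) = 4/3 > 0 ⇒ local minimum; h''(5/3) = -4/3 < 0 ⇒ local maximum.
The local minimum is h(1) = 11/3.

11/3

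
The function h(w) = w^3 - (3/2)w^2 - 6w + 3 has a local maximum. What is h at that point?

h'(w) = 3w^2 - 3w - 6. Setting h'(w) = 0 gives w ∈ {-1, 2}.
Since h''(w) = 6w - 3, we get h''(-1) = -9 < 0 ⇒ local maximum; h''(2) = 9 > 0 ⇒ local minimum.
So the local maximum value is h(-1) = 13/2.

13/2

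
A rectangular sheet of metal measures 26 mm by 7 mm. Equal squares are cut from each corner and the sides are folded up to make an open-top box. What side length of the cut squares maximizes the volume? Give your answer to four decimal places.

With cut size x, the volume is V(x) = x(26 − 2x)(7 − 2x) for 0 < x < 3.5.
V'(x) = 12x^2 − 132x + 182. Setting V'(x) = 0 gives x ≈ 1.6163 (the root in (0, 3.5)).
V''(x) = 24x − 132 is negative there, so this is the maximum; V ≈ 138.6364.

1.6163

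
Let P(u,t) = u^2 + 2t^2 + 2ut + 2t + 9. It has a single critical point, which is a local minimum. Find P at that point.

8

∂P/∂u = 2u + 2t = 0 and ∂P/∂t = 2u + 4t + 2 = 0, so (u, t) = (1, -1).
The Hessian has P_{uu} = 2, P_{tt} = 4, P_{ut} = 2, giving D = 4 > 0 with P_{uu} > 0, so the point is a local minimum.
P(1, -1) = 8.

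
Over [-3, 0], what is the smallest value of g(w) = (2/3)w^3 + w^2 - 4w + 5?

5

g'(w) = 2w^2 + 2w - 4, whose only zero in [-3, 0] is w = -2.
Evaluating at the critical points and endpoints: g(-3) = 8, g(-2) = 35/3, g(0) = 5.
The minimum over the interval is 5, attained at w = 0.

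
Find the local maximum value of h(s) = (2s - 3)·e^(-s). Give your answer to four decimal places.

0.1642

Differentiating with the product rule gives h'(s) = (-2s + 5)·e^(-s). Since e^(-s) > 0, the only critical point is s = 5/2.
h''(5/2) has the same sign as -2 < 0, so this is a local maximum.
h(5/2) = (2)·e^(-5/2) ≈ 0.1642.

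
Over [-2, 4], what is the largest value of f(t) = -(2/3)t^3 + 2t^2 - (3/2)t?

f'(t) = -2t^2 + 4t - 3/2, which vanishes at t = 1/2 and t = 3/2.
Compare values at every candidate in [-2, 4]: f(-2) = 49/3,  f(1/2) = -1/3,  f(3/2) = 0,  f(4) = -50/3.
Hence the absolute maximum is 49/3 at t = -2.

49/3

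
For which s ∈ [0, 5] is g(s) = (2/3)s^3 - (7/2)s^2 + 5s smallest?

g'(s) = 2s^2 - 7s + 5, which vanishes at s = 1 and s = 5/2.
Evaluating at the critical points and endpoints: g(0) = 0,  g(1) = 13/6,  g(5/2) = 25/24,  g(5) = 125/6.
The minimum over the interval is 0, attained at s = 0.

0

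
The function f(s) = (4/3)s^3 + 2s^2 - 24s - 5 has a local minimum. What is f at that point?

-103/3

f'(s) = 4s^2 + 4s - 24. Setting f'(s) = 0 gives s ∈ {-3, 2}.
f''(s) = 8s + 4. f''(-3) = -20 < 0 ⇒ local maximum; f''(2) = 20 > 0 ⇒ local minimum.
Thus f has its local minimum at s = 2, with value -103/3.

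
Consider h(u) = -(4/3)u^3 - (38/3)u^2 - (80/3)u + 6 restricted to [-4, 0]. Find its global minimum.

The derivative is -4u^2 - (76/3)u - 80/3, whose only zero in [-4, 0] is u = -4/3.
Candidates: h(-4) = -14/3,  h(-4/3) = 1798/81,  h(0) = 6.
The minimum over the interval is -14/3, attained at u = -4.

-14/3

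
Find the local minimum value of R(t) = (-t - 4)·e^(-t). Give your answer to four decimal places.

R'(t) = (-1)·e^(-t) + (-t - 4)·(-1)·e^(-t) = (t + 3)·e^(-t). Since e^(-t) > 0, the only critical point is t = -3.
R''(-3) has the same sign as 1 > 0, so this is a local minimum.
R(-3) = (-1)·e^(3) ≈ -20.0855.

-20.0855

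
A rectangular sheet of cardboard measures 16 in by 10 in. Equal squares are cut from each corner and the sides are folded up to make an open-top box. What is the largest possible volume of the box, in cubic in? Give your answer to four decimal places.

144.0000

With cut size x, the volume is V(x) = x(16 − 2x)(10 − 2x) for 0 < x < 5.
V'(x) = 12x^2 − 104x + 160. Setting V'(x) = 0 gives x ≈ 2.0000 (the root in (0, 5)).
V''(x) = 24x − 104 is negative there, so this is the maximum; V ≈ 144.0000.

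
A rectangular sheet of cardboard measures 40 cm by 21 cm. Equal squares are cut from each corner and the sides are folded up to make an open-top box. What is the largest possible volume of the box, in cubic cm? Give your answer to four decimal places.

1674.8219

With cut size x, the volume is V(x) = x(40 − 2x)(21 − 2x) for 0 < x < 10.5.
V'(x) = 12x^2 − 244x + 840. Setting V'(x) = 0 gives x ≈ 4.3908 (the root in (0, 10.5)).
V''(x) = 24x − 244 is negative there, so this is the maximum; V ≈ 1674.8219.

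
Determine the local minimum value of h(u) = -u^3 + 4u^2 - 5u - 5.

-7

h'(u) = -3u^2 + 8u - 5. Setting h'(u) = 0 gives u ∈ {1, 5/3}.
h''(u) = -6u + 8. h''(1) = 2 > 0 ⇒ local minimum; h''(5/3) = -2 < 0 ⇒ local maximum.
The local minimum is h(1) = -7.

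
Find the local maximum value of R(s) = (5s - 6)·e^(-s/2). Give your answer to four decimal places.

Differentiating with the product rule gives R'(s) = (-(5/2)s + 8)·e^(-s/2). Since e^(-s/2) > 0, the only critical point is s = 16/5.
R''(16/5) has the same sign as -5/2 < 0, so this is a local maximum.
R(16/5) = (10)·e^(-8/5) ≈ 2.0190.

2.0190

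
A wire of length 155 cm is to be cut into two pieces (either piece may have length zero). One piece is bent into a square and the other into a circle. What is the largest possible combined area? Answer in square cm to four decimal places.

1911.8488

Let x be the length used for the square. Square side x/4; circle radius (155−x)/(2π).
A(x) = (x/4)² + π·((155−x)/(2π))² = x²/16 + (155−x)²/(4π) for 0 ≤ x ≤ 155. A'(x) = x/8 − (155−x)/(2π) = 0 gives x = 4·155/(π+4) ≈ 86.8154.
A'' > 0, so the interior critical point is a minimum; the maximum is at an endpoint. A(0) = 1911.8488 and A(155) = 1501.5625, so the largest area is 1911.8488.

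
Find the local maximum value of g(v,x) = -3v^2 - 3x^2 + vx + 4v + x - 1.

∂g/∂v = -6v + x + 4 = 0 and ∂g/∂x = v - 6x + 1 = 0, so (v, x) = (5/7, 2/7).
The Hessian has g_{vv} = -6, g_{xx} = -6, g_{vx} = 1, giving D = 35 > 0 with g_{vv} < 0, so the point is a local maximum.
g(5/7, 2/7) = 4/7.

4/7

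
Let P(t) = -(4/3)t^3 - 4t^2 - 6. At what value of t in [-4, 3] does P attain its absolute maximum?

The derivative is -4t^2 - 8t, which vanishes at t = -2 and t = 0.
Evaluating at the critical points and endpoints: P(-4) = 46/3,  P(-2) = -34/3,  P(0) = -6,  P(3) = -78.
So the maximum is P(-4) = 46/3.

-4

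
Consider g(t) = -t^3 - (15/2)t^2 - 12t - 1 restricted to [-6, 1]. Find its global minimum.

Differentiating, g'(t) = -3t^2 - 15t - 12; which vanishes at t = -4 and t = -1.
Compare values at every candidate in [-6, 1]: g(-6) = 17, g(-4) = -9, g(-1) = 9/2, g(1) = -43/2.
The minimum over the interval is -43/2, attained at t = 1.

-43/2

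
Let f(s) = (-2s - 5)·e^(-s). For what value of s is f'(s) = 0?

f'(s) = (-2)·e^(-s) + (-2s - 5)·(-1)·e^(-s) = (2s + 3)·e^(-s). Since e^(-s) > 0, the only critical point is s = -3/2.
f''(-3/2) has the same sign as 2 > 0, so this is a local minimum.
f(-3/2) = (-2)·e^(3/2) ≈ -8.9634.

-3/2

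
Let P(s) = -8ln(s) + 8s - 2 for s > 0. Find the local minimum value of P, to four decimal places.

P'(s) = -8/s + 8 = 0 gives s = 1.
P''(s) = 8/s², which is positive for s > 0, so this is a local minimum.
P(1) = -8·ln(1) + 8 - 2 ≈ 6.0000.

6.0000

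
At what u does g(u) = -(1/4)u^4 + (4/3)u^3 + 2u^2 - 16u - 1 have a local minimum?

g'(u) = -u^3 + 4u^2 + 4u - 16. Setting g'(u) = 0 gives u ∈ {-2, 2, 4}.
Second-derivative test with g''(u) = -3u^2 + 8u + 4: g''(-2) = -24 < 0 ⇒ local maximum; g''(2) = 8 > 0 ⇒ local minimum; g''(4) = -12 < 0 ⇒ local maximum.
The local minimum is g(2) = -55/3.

2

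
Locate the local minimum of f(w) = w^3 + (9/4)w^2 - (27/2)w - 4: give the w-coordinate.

f'(w) = 3w^2 + (9/2)w - 27/2. Setting f'(w) = 0 gives w ∈ {-3, 3/2}.
Since f''(w) = 6w + 9/2, we get f''(-3) = -27/2 < 0 ⇒ local maximum; f''(3/2) = 27/2 > 0 ⇒ local minimum.
Thus f has its local minimum at w = 3/2, with value -253/16.

3/2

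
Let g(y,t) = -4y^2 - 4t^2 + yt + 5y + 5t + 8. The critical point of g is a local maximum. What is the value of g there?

81/7

∂g/∂y = -8y + t + 5 = 0 and ∂g/∂t = y - 8t + 5 = 0, so (y, t) = (5/7, 5/7).
The Hessian has g_{yy} = -8, g_{tt} = -8, g_{yt} = 1, giving D = 63 > 0 with g_{yy} < 0, so the point is a local maximum.
g(5/7, 5/7) = 81/7.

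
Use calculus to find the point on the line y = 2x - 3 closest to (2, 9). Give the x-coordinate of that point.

Minimize D(x)^2 = (x - 2)^2 + (2x - 12)^2.
d/dx[D^2] = 2(x - 2) + 2·2·(2x - 12) = 0 ⇒ x = 26/5.
Then y = 37/5 and the distance is √(64/5) ≈ 3.5777.

26/5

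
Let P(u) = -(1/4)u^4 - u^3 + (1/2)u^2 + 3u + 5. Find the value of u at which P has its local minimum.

-1

Critical points: P'(u) = -u^3 - 3u^2 + u + 3 vanishes at u = -3, -1, 1.
Since P''(u) = -3u^2 - 6u + 1, we get P''(-3) = -8 < 0 ⇒ local maximum; P''(-1) = 4 > 0 ⇒ local minimum; P''(1) = -8 < 0 ⇒ local maximum.
The local minimum is P(-1) = 13/4.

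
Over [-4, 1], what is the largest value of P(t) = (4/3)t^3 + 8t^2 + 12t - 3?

55/3

Differentiating, P'(t) = 4t^2 + 16t + 12; which vanishes at t = -3 and t = -1.
Compare values at every candidate in [-4, 1]: P(-4) = -25/3; P(-3) = -3; P(-1) = -25/3; P(1) = 55/3.
Hence the absolute maximum is 55/3 at t = 1.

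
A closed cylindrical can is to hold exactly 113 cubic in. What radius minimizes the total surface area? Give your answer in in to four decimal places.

With radius r and height h, πr²h = 113 so h = 113/(πr²), and S(r) = 2πr² + 2πrh = 2πr² + 2·113/r.
S'(r) = 4πr − 2·113/r² = 0 ⇒ r³ = 113/(2π), so r ≈ 2.6200 and h = 2r ≈ 5.2400.
S''(r) = 4π + 4·113/r³ > 0, so this is the minimum; S ≈ 129.3898.

2.6200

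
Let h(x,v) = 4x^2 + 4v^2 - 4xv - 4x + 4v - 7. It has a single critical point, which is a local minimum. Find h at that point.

∂h/∂x = 8x - 4v - 4 = 0 and ∂h/∂v = -4x + 8v + 4 = 0, so (x, v) = (1/3, -1/3).
The Hessian has h_{xx} = 8, h_{vv} = 8, h_{xv} = -4, giving D = 48 > 0 with h_{xx} > 0, so the point is a local minimum.
h(1/3, -1/3) = -25/3.

-25/3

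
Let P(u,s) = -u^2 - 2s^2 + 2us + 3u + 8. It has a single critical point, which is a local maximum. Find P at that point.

25/2

∂P/∂u = -2u + 2s + 3 = 0 and ∂P/∂s = 2u - 4s = 0, so (u, s) = (3, 3/2).
The Hessian has P_{uu} = -2, P_{ss} = -4, P_{us} = 2, giving D = 4 > 0 with P_{uu} < 0, so the point is a local maximum.
P(3, 3/2) = 25/2.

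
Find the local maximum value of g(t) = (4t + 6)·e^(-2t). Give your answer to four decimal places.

By the product rule, g'(t) = (-8t - 8)·e^(-2t). Since e^(-2t) > 0, the only critical point is t = -1.
g''(-1) has the same sign as -8 < 0, so this is a local maximum.
g(-1) = (2)·e^(2) ≈ 14.7781.

14.7781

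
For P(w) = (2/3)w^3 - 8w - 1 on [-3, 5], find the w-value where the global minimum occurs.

2

P'(w) = 2w^2 - 8, which vanishes at w = -2 and w = 2.
Evaluating at the critical points and endpoints: P(-3) = 5, P(-2) = 29/3, P(2) = -35/3, P(5) = 127/3.
So the minimum is P(2) = -35/3.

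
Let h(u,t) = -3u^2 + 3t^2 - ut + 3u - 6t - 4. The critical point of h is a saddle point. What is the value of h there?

∂h/∂u = -6u - t + 3 = 0 and ∂h/∂t = -u + 6t - 6 = 0, so (u, t) = (12/37, 39/37).
The Hessian has h_{uu} = -6, h_{tt} = 6, h_{ut} = -1, giving D = -37 < 0, so the point is a saddle point.
h(12/37, 39/37) = -247/37.

-247/37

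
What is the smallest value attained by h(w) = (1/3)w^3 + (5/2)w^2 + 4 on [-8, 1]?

-20/3

The derivative is w^2 + 5w, which vanishes at w = -5 and w = 0.
Evaluating at the critical points and endpoints: h(-8) = -20/3, h(-5) = 149/6, h(0) = 4, h(1) = 41/6.
The minimum over the interval is -20/3, attained at w = -8.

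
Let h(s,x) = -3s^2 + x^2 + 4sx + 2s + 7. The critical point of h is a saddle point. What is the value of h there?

50/7

∂h/∂s = -6s + 4x + 2 = 0 and ∂h/∂x = 4s + 2x = 0, so (s, x) = (1/7, -2/7).
The Hessian has h_{ss} = -6, h_{xx} = 2, h_{sx} = 4, giving D = -28 < 0, so the point is a saddle point.
h(1/7, -2/7) = 50/7.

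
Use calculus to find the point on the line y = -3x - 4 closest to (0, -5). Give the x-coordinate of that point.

3/10

Minimize D(x)^2 = (x + 0)^2 + (-3x + 1)^2.
d/dx[D^2] = 2(x + 0) + 2·(-3)·(-3x + 1) = 0 ⇒ x = 3/10.
Then y = -49/10 and the distance is √(1/10) ≈ 0.3162.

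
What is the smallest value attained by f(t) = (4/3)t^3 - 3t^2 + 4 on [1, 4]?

7/4

The derivative is 4t^2 - 6t, whose only zero in [1, 4] is t = 3/2.
Evaluating at the critical points and endpoints: f(1) = 7/3, f(3/2) = 7/4, f(4) = 124/3.
So the minimum is f(3/2) = 7/4.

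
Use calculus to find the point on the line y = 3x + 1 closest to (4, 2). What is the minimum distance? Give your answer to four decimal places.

3.4785

Minimize D(x)^2 = (x - 4)^2 + (3x - 1)^2.
d/dx[D^2] = 2(x - 4) + 2·3·(3x - 1) = 0 ⇒ x = 7/10.
Then y = 31/10 and the distance is √(121/10) ≈ 3.4785.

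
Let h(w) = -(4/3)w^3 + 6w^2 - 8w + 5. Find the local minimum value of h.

5/3

h'(w) = -4w^2 + 12w - 8 = 0 at w = 1, 2.
Since h''(w) = -8w + 12, we get h''(1) = 4 > 0 ⇒ local minimum; h''(2) = -4 < 0 ⇒ local maximum.
So the local minimum value is h(1) = 5/3.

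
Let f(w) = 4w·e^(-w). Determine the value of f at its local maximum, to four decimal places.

f'(w) = 4·e^(-w) + (4w)·(-1)·e^(-w) = (-4w + 4)·e^(-w). Since e^(-w) > 0, the only critical point is w = 1.
f''(1) has the same sign as -4 < 0, so this is a local maximum.
f(1) = (4)·e^(-1) ≈ 1.4715.

1.4715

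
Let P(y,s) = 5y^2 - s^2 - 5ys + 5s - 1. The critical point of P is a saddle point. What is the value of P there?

∂P/∂y = 10y - 5s = 0 and ∂P/∂s = -5y - 2s + 5 = 0, so (y, s) = (5/9, 10/9).
The Hessian has P_{yy} = 10, P_{ss} = -2, P_{ys} = -5, giving D = -45 < 0, so the point is a saddle point.
P(5/9, 10/9) = 16/9.

16/9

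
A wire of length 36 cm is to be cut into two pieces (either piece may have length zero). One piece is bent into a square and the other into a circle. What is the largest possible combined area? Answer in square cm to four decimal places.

103.1324

Let x be the length used for the square. Square side x/4; circle radius (36−x)/(2π).
A(x) = (x/4)² + π·((36−x)/(2π))² = x²/16 + (36−x)²/(4π) for 0 ≤ x ≤ 36. A'(x) = x/8 − (36−x)/(2π) = 0 gives x = 4·36/(π+4) ≈ 20.1636.
A'' > 0, so the interior critical point is a minimum; the maximum is at an endpoint. A(0) = 103.1324 and A(36) = 81.0000, so the largest area is 103.1324.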